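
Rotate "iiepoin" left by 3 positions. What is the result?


Input: "iiepoin", rotate left by 3
First 3 characters: "iie"
Remaining characters: "poin"
Concatenate remaining + first: "poin" + "iie" = "poiniie"

poiniie


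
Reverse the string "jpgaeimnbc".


Input: jpgaeimnbc
Reading characters right to left:
  Position 9: 'c'
  Position 8: 'b'
  Position 7: 'n'
  Position 6: 'm'
  Position 5: 'i'
  Position 4: 'e'
  Position 3: 'a'
  Position 2: 'g'
  Position 1: 'p'
  Position 0: 'j'
Reversed: cbnmieagpj

cbnmieagpj


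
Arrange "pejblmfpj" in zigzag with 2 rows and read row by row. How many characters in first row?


Zigzag "pejblmfpj" into 2 rows:
Placing characters:
  'p' => row 0
  'e' => row 1
  'j' => row 0
  'b' => row 1
  'l' => row 0
  'm' => row 1
  'f' => row 0
  'p' => row 1
  'j' => row 0
Rows:
  Row 0: "pjlfj"
  Row 1: "ebmp"
First row length: 5

5


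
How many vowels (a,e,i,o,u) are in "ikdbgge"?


Input: ikdbgge
Checking each character:
  'i' at position 0: vowel (running total: 1)
  'k' at position 1: consonant
  'd' at position 2: consonant
  'b' at position 3: consonant
  'g' at position 4: consonant
  'g' at position 5: consonant
  'e' at position 6: vowel (running total: 2)
Total vowels: 2

2


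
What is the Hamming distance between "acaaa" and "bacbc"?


Comparing "acaaa" and "bacbc" position by position:
  Position 0: 'a' vs 'b' => differ
  Position 1: 'c' vs 'a' => differ
  Position 2: 'a' vs 'c' => differ
  Position 3: 'a' vs 'b' => differ
  Position 4: 'a' vs 'c' => differ
Total differences (Hamming distance): 5

5


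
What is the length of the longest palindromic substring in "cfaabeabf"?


Input: "cfaabeabf"
Checking substrings for palindromes:
  [2:4] "aa" (len 2) => palindrome
Longest palindromic substring: "aa" with length 2

2


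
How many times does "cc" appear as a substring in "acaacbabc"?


Searching for "cc" in "acaacbabc"
Scanning each position:
  Position 0: "ac" => no
  Position 1: "ca" => no
  Position 2: "aa" => no
  Position 3: "ac" => no
  Position 4: "cb" => no
  Position 5: "ba" => no
  Position 6: "ab" => no
  Position 7: "bc" => no
Total occurrences: 0

0


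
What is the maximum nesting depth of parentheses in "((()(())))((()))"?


Input: "((()(())))((()))"
Tracking depth:
  Position 0 '(': depth becomes 1
  Position 1 '(': depth becomes 2
  Position 2 '(': depth becomes 3
  Position 3 ')': depth becomes 2
  Position 4 '(': depth becomes 3
  Position 5 '(': depth becomes 4
  Position 6 ')': depth becomes 3
  Position 7 ')': depth becomes 2
  Position 8 ')': depth becomes 1
  Position 9 ')': depth becomes 0
  Position 10 '(': depth becomes 1
  Position 11 '(': depth becomes 2
  Position 12 '(': depth becomes 3
  Position 13 ')': depth becomes 2
  Position 14 ')': depth becomes 1
  Position 15 ')': depth becomes 0
Maximum depth reached: 4

4


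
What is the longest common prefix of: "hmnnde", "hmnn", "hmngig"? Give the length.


Words: hmnnde, hmnn, hmngig
  Position 0: all 'h' => match
  Position 1: all 'm' => match
  Position 2: all 'n' => match
  Position 3: ('n', 'n', 'g') => mismatch, stop
LCP = "hmn" (length 3)

3


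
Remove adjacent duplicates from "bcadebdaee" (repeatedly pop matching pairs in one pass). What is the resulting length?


Input: bcadebdaee
Stack-based adjacent duplicate removal:
  Read 'b': push. Stack: b
  Read 'c': push. Stack: bc
  Read 'a': push. Stack: bca
  Read 'd': push. Stack: bcad
  Read 'e': push. Stack: bcade
  Read 'b': push. Stack: bcadeb
  Read 'd': push. Stack: bcadebd
  Read 'a': push. Stack: bcadebda
  Read 'e': push. Stack: bcadebdae
  Read 'e': matches stack top 'e' => pop. Stack: bcadebda
Final stack: "bcadebda" (length 8)

8


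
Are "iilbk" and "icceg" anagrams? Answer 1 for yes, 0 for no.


Strings: "iilbk", "icceg"
Sorted first:  biikl
Sorted second: ccegi
Differ at position 0: 'b' vs 'c' => not anagrams

0


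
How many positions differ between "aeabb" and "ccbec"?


Comparing "aeabb" and "ccbec" position by position:
  Position 0: 'a' vs 'c' => DIFFER
  Position 1: 'e' vs 'c' => DIFFER
  Position 2: 'a' vs 'b' => DIFFER
  Position 3: 'b' vs 'e' => DIFFER
  Position 4: 'b' vs 'c' => DIFFER
Positions that differ: 5

5


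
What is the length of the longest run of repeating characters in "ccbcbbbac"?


Input: "ccbcbbbac"
Scanning for longest run:
  Position 1 ('c'): continues run of 'c', length=2
  Position 2 ('b'): new char, reset run to 1
  Position 3 ('c'): new char, reset run to 1
  Position 4 ('b'): new char, reset run to 1
  Position 5 ('b'): continues run of 'b', length=2
  Position 6 ('b'): continues run of 'b', length=3
  Position 7 ('a'): new char, reset run to 1
  Position 8 ('c'): new char, reset run to 1
Longest run: 'b' with length 3

3


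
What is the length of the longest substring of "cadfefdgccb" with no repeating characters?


Input: "cadfefdgccb"
Sliding window (track last position of each char):
  Position 0 ('c'): window [0,0] length 1 -- new best
  Position 1 ('a'): window [0,1] length 2 -- new best
  Position 2 ('d'): window [0,2] length 3 -- new best
  Position 3 ('f'): window [0,3] length 4 -- new best
  Position 4 ('e'): window [0,4] length 5 -- new best
  Position 5 ('f'): repeat (last at 3), move window start to 4
  Position 5 ('f'): window [4,5] length 2
  Position 6 ('d'): window [4,6] length 3
  Position 7 ('g'): window [4,7] length 4
  Position 8 ('c'): window [4,8] length 5
  Position 9 ('c'): repeat (last at 8), move window start to 9
  Position 9 ('c'): window [9,9] length 1
  Position 10 ('b'): window [9,10] length 2
Longest substring with no repeats: "cadfe" with length 5

5


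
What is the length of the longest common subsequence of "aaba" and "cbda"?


LCS of "aaba" and "cbda"
DP table:
           c    b    d    a
      0    0    0    0    0
  a   0    0    0    0    1
  a   0    0    0    0    1
  b   0    0    1    1    1
  a   0    0    1    1    2
LCS length = dp[4][4] = 2

2


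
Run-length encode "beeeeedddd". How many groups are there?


Input: beeeeedddd
Scanning for consecutive runs:
  Group 1: 'b' x 1 (positions 0-0)
  Group 2: 'e' x 5 (positions 1-5)
  Group 3: 'd' x 4 (positions 6-9)
Total groups: 3

3


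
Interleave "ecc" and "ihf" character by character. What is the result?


Interleaving "ecc" and "ihf":
  Position 0: 'e' from first, 'i' from second => "ei"
  Position 1: 'c' from first, 'h' from second => "ch"
  Position 2: 'c' from first, 'f' from second => "cf"
Result: eichcf

eichcf


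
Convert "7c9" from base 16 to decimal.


Input: "7c9" in base 16
Positional expansion:
  Digit '7' (value 7) x 16^2 = 1792
  Digit 'c' (value 12) x 16^1 = 192
  Digit '9' (value 9) x 16^0 = 9
Sum = 1993

1993


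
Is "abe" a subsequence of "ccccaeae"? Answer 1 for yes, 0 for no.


Check if "abe" is a subsequence of "ccccaeae"
Greedy scan:
  Position 0 ('c'): no match needed
  Position 1 ('c'): no match needed
  Position 2 ('c'): no match needed
  Position 3 ('c'): no match needed
  Position 4 ('a'): matches sub[0] = 'a'
  Position 5 ('e'): no match needed
  Position 6 ('a'): no match needed
  Position 7 ('e'): no match needed
Only matched 1/3 characters => not a subsequence

0


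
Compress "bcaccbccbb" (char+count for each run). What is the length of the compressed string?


Input: bcaccbccbb
Runs:
  'b' x 1 => "b1"
  'c' x 1 => "c1"
  'a' x 1 => "a1"
  'c' x 2 => "c2"
  'b' x 1 => "b1"
  'c' x 2 => "c2"
  'b' x 2 => "b2"
Compressed: "b1c1a1c2b1c2b2"
Compressed length: 14

14


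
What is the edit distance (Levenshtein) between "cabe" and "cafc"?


Computing edit distance: "cabe" -> "cafc"
DP table:
           c    a    f    c
      0    1    2    3    4
  c   1    0    1    2    3
  a   2    1    0    1    2
  b   3    2    1    1    2
  e   4    3    2    2    2
Edit distance = dp[4][4] = 2

2


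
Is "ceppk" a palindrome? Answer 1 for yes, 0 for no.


Input: ceppk
Reversed: kppec
  Compare pos 0 ('c') with pos 4 ('k'): MISMATCH
  Compare pos 1 ('e') with pos 3 ('p'): MISMATCH
Result: not a palindrome

0


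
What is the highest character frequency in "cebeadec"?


Input: cebeadec
Character counts:
  'a': 1
  'b': 1
  'c': 2
  'd': 1
  'e': 3
Maximum frequency: 3

3


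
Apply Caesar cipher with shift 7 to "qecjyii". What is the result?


Caesar cipher: shift "qecjyii" by 7
  'q' (pos 16) + 7 = pos 23 = 'x'
  'e' (pos 4) + 7 = pos 11 = 'l'
  'c' (pos 2) + 7 = pos 9 = 'j'
  'j' (pos 9) + 7 = pos 16 = 'q'
  'y' (pos 24) + 7 = pos 5 = 'f'
  'i' (pos 8) + 7 = pos 15 = 'p'
  'i' (pos 8) + 7 = pos 15 = 'p'
Result: xljqfpp

xljqfpp


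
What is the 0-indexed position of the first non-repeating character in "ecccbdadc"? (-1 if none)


Input: ecccbdadc
Character frequencies:
  'a': 1
  'b': 1
  'c': 4
  'd': 2
  'e': 1
Scanning left to right for freq == 1:
  Position 0 ('e'): unique! => answer = 0

0


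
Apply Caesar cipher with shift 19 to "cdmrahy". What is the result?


Caesar cipher: shift "cdmrahy" by 19
  'c' (pos 2) + 19 = pos 21 = 'v'
  'd' (pos 3) + 19 = pos 22 = 'w'
  'm' (pos 12) + 19 = pos 5 = 'f'
  'r' (pos 17) + 19 = pos 10 = 'k'
  'a' (pos 0) + 19 = pos 19 = 't'
  'h' (pos 7) + 19 = pos 0 = 'a'
  'y' (pos 24) + 19 = pos 17 = 'r'
Result: vwfktar

vwfktar


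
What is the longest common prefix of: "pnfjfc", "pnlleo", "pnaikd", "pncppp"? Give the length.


Words: pnfjfc, pnlleo, pnaikd, pncppp
  Position 0: all 'p' => match
  Position 1: all 'n' => match
  Position 2: ('f', 'l', 'a', 'c') => mismatch, stop
LCP = "pn" (length 2)

2


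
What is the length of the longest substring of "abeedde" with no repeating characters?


Input: "abeedde"
Sliding window (track last position of each char):
  Position 0 ('a'): window [0,0] length 1 -- new best
  Position 1 ('b'): window [0,1] length 2 -- new best
  Position 2 ('e'): window [0,2] length 3 -- new best
  Position 3 ('e'): repeat (last at 2), move window start to 3
  Position 3 ('e'): window [3,3] length 1
  Position 4 ('d'): window [3,4] length 2
  Position 5 ('d'): repeat (last at 4), move window start to 5
  Position 5 ('d'): window [5,5] length 1
  Position 6 ('e'): window [5,6] length 2
Longest substring with no repeats: "abe" with length 3

3


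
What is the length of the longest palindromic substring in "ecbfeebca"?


Input: "ecbfeebca"
Checking substrings for palindromes:
  [4:6] "ee" (len 2) => palindrome
Longest palindromic substring: "ee" with length 2

2


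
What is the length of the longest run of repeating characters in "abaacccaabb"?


Input: "abaacccaabb"
Scanning for longest run:
  Position 1 ('b'): new char, reset run to 1
  Position 2 ('a'): new char, reset run to 1
  Position 3 ('a'): continues run of 'a', length=2
  Position 4 ('c'): new char, reset run to 1
  Position 5 ('c'): continues run of 'c', length=2
  Position 6 ('c'): continues run of 'c', length=3
  Position 7 ('a'): new char, reset run to 1
  Position 8 ('a'): continues run of 'a', length=2
  Position 9 ('b'): new char, reset run to 1
  Position 10 ('b'): continues run of 'b', length=2
Longest run: 'c' with length 3

3


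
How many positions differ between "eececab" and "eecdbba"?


Comparing "eececab" and "eecdbba" position by position:
  Position 0: 'e' vs 'e' => same
  Position 1: 'e' vs 'e' => same
  Position 2: 'c' vs 'c' => same
  Position 3: 'e' vs 'd' => DIFFER
  Position 4: 'c' vs 'b' => DIFFER
  Position 5: 'a' vs 'b' => DIFFER
  Position 6: 'b' vs 'a' => DIFFER
Positions that differ: 4

4


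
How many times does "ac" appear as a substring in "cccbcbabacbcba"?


Searching for "ac" in "cccbcbabacbcba"
Scanning each position:
  Position 0: "cc" => no
  Position 1: "cc" => no
  Position 2: "cb" => no
  Position 3: "bc" => no
  Position 4: "cb" => no
  Position 5: "ba" => no
  Position 6: "ab" => no
  Position 7: "ba" => no
  Position 8: "ac" => MATCH
  Position 9: "cb" => no
  Position 10: "bc" => no
  Position 11: "cb" => no
  Position 12: "ba" => no
Total occurrences: 1

1


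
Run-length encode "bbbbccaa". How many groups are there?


Input: bbbbccaa
Scanning for consecutive runs:
  Group 1: 'b' x 4 (positions 0-3)
  Group 2: 'c' x 2 (positions 4-5)
  Group 3: 'a' x 2 (positions 6-7)
Total groups: 3

3


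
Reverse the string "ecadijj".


Input: ecadijj
Reading characters right to left:
  Position 6: 'j'
  Position 5: 'j'
  Position 4: 'i'
  Position 3: 'd'
  Position 2: 'a'
  Position 1: 'c'
  Position 0: 'e'
Reversed: jjidace

jjidace


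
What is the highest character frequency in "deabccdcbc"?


Input: deabccdcbc
Character counts:
  'a': 1
  'b': 2
  'c': 4
  'd': 2
  'e': 1
Maximum frequency: 4

4


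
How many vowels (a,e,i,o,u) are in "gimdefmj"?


Input: gimdefmj
Checking each character:
  'g' at position 0: consonant
  'i' at position 1: vowel (running total: 1)
  'm' at position 2: consonant
  'd' at position 3: consonant
  'e' at position 4: vowel (running total: 2)
  'f' at position 5: consonant
  'm' at position 6: consonant
  'j' at position 7: consonant
Total vowels: 2

2


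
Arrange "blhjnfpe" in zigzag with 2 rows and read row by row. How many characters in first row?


Zigzag "blhjnfpe" into 2 rows:
Placing characters:
  'b' => row 0
  'l' => row 1
  'h' => row 0
  'j' => row 1
  'n' => row 0
  'f' => row 1
  'p' => row 0
  'e' => row 1
Rows:
  Row 0: "bhnp"
  Row 1: "ljfe"
First row length: 4

4


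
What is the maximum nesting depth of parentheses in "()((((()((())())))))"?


Input: "()((((()((())())))))"
Tracking depth:
  Position 0 '(': depth becomes 1
  Position 1 ')': depth becomes 0
  Position 2 '(': depth becomes 1
  Position 3 '(': depth becomes 2
  Position 4 '(': depth becomes 3
  Position 5 '(': depth becomes 4
  Position 6 '(': depth becomes 5
  Position 7 ')': depth becomes 4
  Position 8 '(': depth becomes 5
  Position 9 '(': depth becomes 6
  Position 10 '(': depth becomes 7
  Position 11 ')': depth becomes 6
  Position 12 ')': depth becomes 5
  Position 13 '(': depth becomes 6
  Position 14 ')': depth becomes 5
  Position 15 ')': depth becomes 4
  Position 16 ')': depth becomes 3
  Position 17 ')': depth becomes 2
  Position 18 ')': depth becomes 1
  Position 19 ')': depth becomes 0
Maximum depth reached: 7

7


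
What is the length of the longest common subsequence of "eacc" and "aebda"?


LCS of "eacc" and "aebda"
DP table:
           a    e    b    d    a
      0    0    0    0    0    0
  e   0    0    1    1    1    1
  a   0    1    1    1    1    2
  c   0    1    1    1    1    2
  c   0    1    1    1    1    2
LCS length = dp[4][5] = 2

2


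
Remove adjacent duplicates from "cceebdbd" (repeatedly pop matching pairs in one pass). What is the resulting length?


Input: cceebdbd
Stack-based adjacent duplicate removal:
  Read 'c': push. Stack: c
  Read 'c': matches stack top 'c' => pop. Stack: (empty)
  Read 'e': push. Stack: e
  Read 'e': matches stack top 'e' => pop. Stack: (empty)
  Read 'b': push. Stack: b
  Read 'd': push. Stack: bd
  Read 'b': push. Stack: bdb
  Read 'd': push. Stack: bdbd
Final stack: "bdbd" (length 4)

4


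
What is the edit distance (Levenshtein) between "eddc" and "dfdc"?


Computing edit distance: "eddc" -> "dfdc"
DP table:
           d    f    d    c
      0    1    2    3    4
  e   1    1    2    3    4
  d   2    1    2    2    3
  d   3    2    2    2    3
  c   4    3    3    3    2
Edit distance = dp[4][4] = 2

2


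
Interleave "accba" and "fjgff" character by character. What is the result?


Interleaving "accba" and "fjgff":
  Position 0: 'a' from first, 'f' from second => "af"
  Position 1: 'c' from first, 'j' from second => "cj"
  Position 2: 'c' from first, 'g' from second => "cg"
  Position 3: 'b' from first, 'f' from second => "bf"
  Position 4: 'a' from first, 'f' from second => "af"
Result: afcjcgbfaf

afcjcgbfaf


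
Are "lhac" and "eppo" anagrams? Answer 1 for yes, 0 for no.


Strings: "lhac", "eppo"
Sorted first:  achl
Sorted second: eopp
Differ at position 0: 'a' vs 'e' => not anagrams

0


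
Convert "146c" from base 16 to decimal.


Input: "146c" in base 16
Positional expansion:
  Digit '1' (value 1) x 16^3 = 4096
  Digit '4' (value 4) x 16^2 = 1024
  Digit '6' (value 6) x 16^1 = 96
  Digit 'c' (value 12) x 16^0 = 12
Sum = 5228

5228


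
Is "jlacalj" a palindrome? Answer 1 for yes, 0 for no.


Input: jlacalj
Reversed: jlacalj
  Compare pos 0 ('j') with pos 6 ('j'): match
  Compare pos 1 ('l') with pos 5 ('l'): match
  Compare pos 2 ('a') with pos 4 ('a'): match
Result: palindrome

1


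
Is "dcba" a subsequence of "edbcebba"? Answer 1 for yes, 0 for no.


Check if "dcba" is a subsequence of "edbcebba"
Greedy scan:
  Position 0 ('e'): no match needed
  Position 1 ('d'): matches sub[0] = 'd'
  Position 2 ('b'): no match needed
  Position 3 ('c'): matches sub[1] = 'c'
  Position 4 ('e'): no match needed
  Position 5 ('b'): matches sub[2] = 'b'
  Position 6 ('b'): no match needed
  Position 7 ('a'): matches sub[3] = 'a'
All 4 characters matched => is a subsequence

1


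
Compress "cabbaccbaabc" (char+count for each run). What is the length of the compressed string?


Input: cabbaccbaabc
Runs:
  'c' x 1 => "c1"
  'a' x 1 => "a1"
  'b' x 2 => "b2"
  'a' x 1 => "a1"
  'c' x 2 => "c2"
  'b' x 1 => "b1"
  'a' x 2 => "a2"
  'b' x 1 => "b1"
  'c' x 1 => "c1"
Compressed: "c1a1b2a1c2b1a2b1c1"
Compressed length: 18

18


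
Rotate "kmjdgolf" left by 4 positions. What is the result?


Input: "kmjdgolf", rotate left by 4
First 4 characters: "kmjd"
Remaining characters: "golf"
Concatenate remaining + first: "golf" + "kmjd" = "golfkmjd"

golfkmjd


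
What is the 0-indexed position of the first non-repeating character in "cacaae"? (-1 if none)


Input: cacaae
Character frequencies:
  'a': 3
  'c': 2
  'e': 1
Scanning left to right for freq == 1:
  Position 0 ('c'): freq=2, skip
  Position 1 ('a'): freq=3, skip
  Position 2 ('c'): freq=2, skip
  Position 3 ('a'): freq=3, skip
  Position 4 ('a'): freq=3, skip
  Position 5 ('e'): unique! => answer = 5

5


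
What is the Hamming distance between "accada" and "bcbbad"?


Comparing "accada" and "bcbbad" position by position:
  Position 0: 'a' vs 'b' => differ
  Position 1: 'c' vs 'c' => same
  Position 2: 'c' vs 'b' => differ
  Position 3: 'a' vs 'b' => differ
  Position 4: 'd' vs 'a' => differ
  Position 5: 'a' vs 'd' => differ
Total differences (Hamming distance): 5

5


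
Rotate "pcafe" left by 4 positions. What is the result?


Input: "pcafe", rotate left by 4
First 4 characters: "pcaf"
Remaining characters: "e"
Concatenate remaining + first: "e" + "pcaf" = "epcaf"

epcaf


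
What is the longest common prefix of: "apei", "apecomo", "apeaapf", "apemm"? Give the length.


Words: apei, apecomo, apeaapf, apemm
  Position 0: all 'a' => match
  Position 1: all 'p' => match
  Position 2: all 'e' => match
  Position 3: ('i', 'c', 'a', 'm') => mismatch, stop
LCP = "ape" (length 3)

3


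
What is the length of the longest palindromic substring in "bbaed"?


Input: "bbaed"
Checking substrings for palindromes:
  [0:2] "bb" (len 2) => palindrome
Longest palindromic substring: "bb" with length 2

2


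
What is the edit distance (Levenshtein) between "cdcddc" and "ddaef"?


Computing edit distance: "cdcddc" -> "ddaef"
DP table:
           d    d    a    e    f
      0    1    2    3    4    5
  c   1    1    2    3    4    5
  d   2    1    1    2    3    4
  c   3    2    2    2    3    4
  d   4    3    2    3    3    4
  d   5    4    3    3    4    4
  c   6    5    4    4    4    5
Edit distance = dp[6][5] = 5

5


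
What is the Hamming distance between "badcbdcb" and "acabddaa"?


Comparing "badcbdcb" and "acabddaa" position by position:
  Position 0: 'b' vs 'a' => differ
  Position 1: 'a' vs 'c' => differ
  Position 2: 'd' vs 'a' => differ
  Position 3: 'c' vs 'b' => differ
  Position 4: 'b' vs 'd' => differ
  Position 5: 'd' vs 'd' => same
  Position 6: 'c' vs 'a' => differ
  Position 7: 'b' vs 'a' => differ
Total differences (Hamming distance): 7

7


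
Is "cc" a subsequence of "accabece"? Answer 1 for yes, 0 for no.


Check if "cc" is a subsequence of "accabece"
Greedy scan:
  Position 0 ('a'): no match needed
  Position 1 ('c'): matches sub[0] = 'c'
  Position 2 ('c'): matches sub[1] = 'c'
  Position 3 ('a'): no match needed
  Position 4 ('b'): no match needed
  Position 5 ('e'): no match needed
  Position 6 ('c'): no match needed
  Position 7 ('e'): no match needed
All 2 characters matched => is a subsequence

1


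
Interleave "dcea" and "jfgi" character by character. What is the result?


Interleaving "dcea" and "jfgi":
  Position 0: 'd' from first, 'j' from second => "dj"
  Position 1: 'c' from first, 'f' from second => "cf"
  Position 2: 'e' from first, 'g' from second => "eg"
  Position 3: 'a' from first, 'i' from second => "ai"
Result: djcfegai

djcfegai


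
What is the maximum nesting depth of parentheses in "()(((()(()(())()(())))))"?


Input: "()(((()(()(())()(())))))"
Tracking depth:
  Position 0 '(': depth becomes 1
  Position 1 ')': depth becomes 0
  Position 2 '(': depth becomes 1
  Position 3 '(': depth becomes 2
  Position 4 '(': depth becomes 3
  Position 5 '(': depth becomes 4
  Position 6 ')': depth becomes 3
  Position 7 '(': depth becomes 4
  Position 8 '(': depth becomes 5
  Position 9 ')': depth becomes 4
  Position 10 '(': depth becomes 5
  Position 11 '(': depth becomes 6
  Position 12 ')': depth becomes 5
  Position 13 ')': depth becomes 4
  Position 14 '(': depth becomes 5
  Position 15 ')': depth becomes 4
  Position 16 '(': depth becomes 5
  Position 17 '(': depth becomes 6
  Position 18 ')': depth becomes 5
  Position 19 ')': depth becomes 4
  Position 20 ')': depth becomes 3
  Position 21 ')': depth becomes 2
  Position 22 ')': depth becomes 1
  Position 23 ')': depth becomes 0
Maximum depth reached: 6

6


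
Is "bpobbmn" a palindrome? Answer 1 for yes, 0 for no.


Input: bpobbmn
Reversed: nmbbopb
  Compare pos 0 ('b') with pos 6 ('n'): MISMATCH
  Compare pos 1 ('p') with pos 5 ('m'): MISMATCH
  Compare pos 2 ('o') with pos 4 ('b'): MISMATCH
Result: not a palindrome

0


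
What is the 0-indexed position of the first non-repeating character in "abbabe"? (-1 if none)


Input: abbabe
Character frequencies:
  'a': 2
  'b': 3
  'e': 1
Scanning left to right for freq == 1:
  Position 0 ('a'): freq=2, skip
  Position 1 ('b'): freq=3, skip
  Position 2 ('b'): freq=3, skip
  Position 3 ('a'): freq=2, skip
  Position 4 ('b'): freq=3, skip
  Position 5 ('e'): unique! => answer = 5

5


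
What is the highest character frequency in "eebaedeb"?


Input: eebaedeb
Character counts:
  'a': 1
  'b': 2
  'd': 1
  'e': 4
Maximum frequency: 4

4


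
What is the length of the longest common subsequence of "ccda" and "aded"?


LCS of "ccda" and "aded"
DP table:
           a    d    e    d
      0    0    0    0    0
  c   0    0    0    0    0
  c   0    0    0    0    0
  d   0    0    1    1    1
  a   0    1    1    1    1
LCS length = dp[4][4] = 1

1


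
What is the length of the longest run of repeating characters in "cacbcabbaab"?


Input: "cacbcabbaab"
Scanning for longest run:
  Position 1 ('a'): new char, reset run to 1
  Position 2 ('c'): new char, reset run to 1
  Position 3 ('b'): new char, reset run to 1
  Position 4 ('c'): new char, reset run to 1
  Position 5 ('a'): new char, reset run to 1
  Position 6 ('b'): new char, reset run to 1
  Position 7 ('b'): continues run of 'b', length=2
  Position 8 ('a'): new char, reset run to 1
  Position 9 ('a'): continues run of 'a', length=2
  Position 10 ('b'): new char, reset run to 1
Longest run: 'b' with length 2

2


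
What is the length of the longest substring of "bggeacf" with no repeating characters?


Input: "bggeacf"
Sliding window (track last position of each char):
  Position 0 ('b'): window [0,0] length 1 -- new best
  Position 1 ('g'): window [0,1] length 2 -- new best
  Position 2 ('g'): repeat (last at 1), move window start to 2
  Position 2 ('g'): window [2,2] length 1
  Position 3 ('e'): window [2,3] length 2
  Position 4 ('a'): window [2,4] length 3 -- new best
  Position 5 ('c'): window [2,5] length 4 -- new best
  Position 6 ('f'): window [2,6] length 5 -- new best
Longest substring with no repeats: "geacf" with length 5

5


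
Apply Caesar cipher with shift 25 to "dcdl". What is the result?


Caesar cipher: shift "dcdl" by 25
  'd' (pos 3) + 25 = pos 2 = 'c'
  'c' (pos 2) + 25 = pos 1 = 'b'
  'd' (pos 3) + 25 = pos 2 = 'c'
  'l' (pos 11) + 25 = pos 10 = 'k'
Result: cbck

cbck


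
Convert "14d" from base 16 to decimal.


Input: "14d" in base 16
Positional expansion:
  Digit '1' (value 1) x 16^2 = 256
  Digit '4' (value 4) x 16^1 = 64
  Digit 'd' (value 13) x 16^0 = 13
Sum = 333

333


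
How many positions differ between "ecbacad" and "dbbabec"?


Comparing "ecbacad" and "dbbabec" position by position:
  Position 0: 'e' vs 'd' => DIFFER
  Position 1: 'c' vs 'b' => DIFFER
  Position 2: 'b' vs 'b' => same
  Position 3: 'a' vs 'a' => same
  Position 4: 'c' vs 'b' => DIFFER
  Position 5: 'a' vs 'e' => DIFFER
  Position 6: 'd' vs 'c' => DIFFER
Positions that differ: 5

5


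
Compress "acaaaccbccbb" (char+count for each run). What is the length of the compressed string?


Input: acaaaccbccbb
Runs:
  'a' x 1 => "a1"
  'c' x 1 => "c1"
  'a' x 3 => "a3"
  'c' x 2 => "c2"
  'b' x 1 => "b1"
  'c' x 2 => "c2"
  'b' x 2 => "b2"
Compressed: "a1c1a3c2b1c2b2"
Compressed length: 14

14


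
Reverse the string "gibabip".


Input: gibabip
Reading characters right to left:
  Position 6: 'p'
  Position 5: 'i'
  Position 4: 'b'
  Position 3: 'a'
  Position 2: 'b'
  Position 1: 'i'
  Position 0: 'g'
Reversed: pibabig

pibabig


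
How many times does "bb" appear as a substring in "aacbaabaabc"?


Searching for "bb" in "aacbaabaabc"
Scanning each position:
  Position 0: "aa" => no
  Position 1: "ac" => no
  Position 2: "cb" => no
  Position 3: "ba" => no
  Position 4: "aa" => no
  Position 5: "ab" => no
  Position 6: "ba" => no
  Position 7: "aa" => no
  Position 8: "ab" => no
  Position 9: "bc" => no
Total occurrences: 0

0


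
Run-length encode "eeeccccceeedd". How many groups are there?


Input: eeeccccceeedd
Scanning for consecutive runs:
  Group 1: 'e' x 3 (positions 0-2)
  Group 2: 'c' x 5 (positions 3-7)
  Group 3: 'e' x 3 (positions 8-10)
  Group 4: 'd' x 2 (positions 11-12)
Total groups: 4

4


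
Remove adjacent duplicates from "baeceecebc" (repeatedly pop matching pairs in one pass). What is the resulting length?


Input: baeceecebc
Stack-based adjacent duplicate removal:
  Read 'b': push. Stack: b
  Read 'a': push. Stack: ba
  Read 'e': push. Stack: bae
  Read 'c': push. Stack: baec
  Read 'e': push. Stack: baece
  Read 'e': matches stack top 'e' => pop. Stack: baec
  Read 'c': matches stack top 'c' => pop. Stack: bae
  Read 'e': matches stack top 'e' => pop. Stack: ba
  Read 'b': push. Stack: bab
  Read 'c': push. Stack: babc
Final stack: "babc" (length 4)

4


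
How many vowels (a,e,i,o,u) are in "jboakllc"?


Input: jboakllc
Checking each character:
  'j' at position 0: consonant
  'b' at position 1: consonant
  'o' at position 2: vowel (running total: 1)
  'a' at position 3: vowel (running total: 2)
  'k' at position 4: consonant
  'l' at position 5: consonant
  'l' at position 6: consonant
  'c' at position 7: consonant
Total vowels: 2

2


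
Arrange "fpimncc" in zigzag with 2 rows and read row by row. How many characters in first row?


Zigzag "fpimncc" into 2 rows:
Placing characters:
  'f' => row 0
  'p' => row 1
  'i' => row 0
  'm' => row 1
  'n' => row 0
  'c' => row 1
  'c' => row 0
Rows:
  Row 0: "finc"
  Row 1: "pmc"
First row length: 4

4


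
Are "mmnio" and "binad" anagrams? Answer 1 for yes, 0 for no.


Strings: "mmnio", "binad"
Sorted first:  immno
Sorted second: abdin
Differ at position 0: 'i' vs 'a' => not anagrams

0


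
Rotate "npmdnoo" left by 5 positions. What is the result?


Input: "npmdnoo", rotate left by 5
First 5 characters: "npmdn"
Remaining characters: "oo"
Concatenate remaining + first: "oo" + "npmdn" = "oonpmdn"

oonpmdn


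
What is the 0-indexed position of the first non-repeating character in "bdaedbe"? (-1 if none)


Input: bdaedbe
Character frequencies:
  'a': 1
  'b': 2
  'd': 2
  'e': 2
Scanning left to right for freq == 1:
  Position 0 ('b'): freq=2, skip
  Position 1 ('d'): freq=2, skip
  Position 2 ('a'): unique! => answer = 2

2


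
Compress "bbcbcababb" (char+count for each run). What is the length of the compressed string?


Input: bbcbcababb
Runs:
  'b' x 2 => "b2"
  'c' x 1 => "c1"
  'b' x 1 => "b1"
  'c' x 1 => "c1"
  'a' x 1 => "a1"
  'b' x 1 => "b1"
  'a' x 1 => "a1"
  'b' x 2 => "b2"
Compressed: "b2c1b1c1a1b1a1b2"
Compressed length: 16

16


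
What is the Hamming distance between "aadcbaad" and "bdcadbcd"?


Comparing "aadcbaad" and "bdcadbcd" position by position:
  Position 0: 'a' vs 'b' => differ
  Position 1: 'a' vs 'd' => differ
  Position 2: 'd' vs 'c' => differ
  Position 3: 'c' vs 'a' => differ
  Position 4: 'b' vs 'd' => differ
  Position 5: 'a' vs 'b' => differ
  Position 6: 'a' vs 'c' => differ
  Position 7: 'd' vs 'd' => same
Total differences (Hamming distance): 7

7


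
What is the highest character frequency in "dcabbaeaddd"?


Input: dcabbaeaddd
Character counts:
  'a': 3
  'b': 2
  'c': 1
  'd': 4
  'e': 1
Maximum frequency: 4

4


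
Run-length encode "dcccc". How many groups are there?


Input: dcccc
Scanning for consecutive runs:
  Group 1: 'd' x 1 (positions 0-0)
  Group 2: 'c' x 4 (positions 1-4)
Total groups: 2

2


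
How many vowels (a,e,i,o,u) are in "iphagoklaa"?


Input: iphagoklaa
Checking each character:
  'i' at position 0: vowel (running total: 1)
  'p' at position 1: consonant
  'h' at position 2: consonant
  'a' at position 3: vowel (running total: 2)
  'g' at position 4: consonant
  'o' at position 5: vowel (running total: 3)
  'k' at position 6: consonant
  'l' at position 7: consonant
  'a' at position 8: vowel (running total: 4)
  'a' at position 9: vowel (running total: 5)
Total vowels: 5

5


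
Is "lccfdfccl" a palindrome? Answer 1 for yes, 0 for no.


Input: lccfdfccl
Reversed: lccfdfccl
  Compare pos 0 ('l') with pos 8 ('l'): match
  Compare pos 1 ('c') with pos 7 ('c'): match
  Compare pos 2 ('c') with pos 6 ('c'): match
  Compare pos 3 ('f') with pos 5 ('f'): match
Result: palindrome

1


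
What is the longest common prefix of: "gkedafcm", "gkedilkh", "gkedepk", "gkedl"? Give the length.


Words: gkedafcm, gkedilkh, gkedepk, gkedl
  Position 0: all 'g' => match
  Position 1: all 'k' => match
  Position 2: all 'e' => match
  Position 3: all 'd' => match
  Position 4: ('a', 'i', 'e', 'l') => mismatch, stop
LCP = "gked" (length 4)

4


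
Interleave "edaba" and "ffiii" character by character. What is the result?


Interleaving "edaba" and "ffiii":
  Position 0: 'e' from first, 'f' from second => "ef"
  Position 1: 'd' from first, 'f' from second => "df"
  Position 2: 'a' from first, 'i' from second => "ai"
  Position 3: 'b' from first, 'i' from second => "bi"
  Position 4: 'a' from first, 'i' from second => "ai"
Result: efdfaibiai

efdfaibiai


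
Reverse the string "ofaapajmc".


Input: ofaapajmc
Reading characters right to left:
  Position 8: 'c'
  Position 7: 'm'
  Position 6: 'j'
  Position 5: 'a'
  Position 4: 'p'
  Position 3: 'a'
  Position 2: 'a'
  Position 1: 'f'
  Position 0: 'o'
Reversed: cmjapaafo

cmjapaafo


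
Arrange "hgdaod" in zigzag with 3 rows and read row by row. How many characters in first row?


Zigzag "hgdaod" into 3 rows:
Placing characters:
  'h' => row 0
  'g' => row 1
  'd' => row 2
  'a' => row 1
  'o' => row 0
  'd' => row 1
Rows:
  Row 0: "ho"
  Row 1: "gad"
  Row 2: "d"
First row length: 2

2


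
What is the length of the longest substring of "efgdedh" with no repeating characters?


Input: "efgdedh"
Sliding window (track last position of each char):
  Position 0 ('e'): window [0,0] length 1 -- new best
  Position 1 ('f'): window [0,1] length 2 -- new best
  Position 2 ('g'): window [0,2] length 3 -- new best
  Position 3 ('d'): window [0,3] length 4 -- new best
  Position 4 ('e'): repeat (last at 0), move window start to 1
  Position 4 ('e'): window [1,4] length 4
  Position 5 ('d'): repeat (last at 3), move window start to 4
  Position 5 ('d'): window [4,5] length 2
  Position 6 ('h'): window [4,6] length 3
Longest substring with no repeats: "efgd" with length 4

4


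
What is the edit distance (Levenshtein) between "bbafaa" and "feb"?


Computing edit distance: "bbafaa" -> "feb"
DP table:
           f    e    b
      0    1    2    3
  b   1    1    2    2
  b   2    2    2    2
  a   3    3    3    3
  f   4    3    4    4
  a   5    4    4    5
  a   6    5    5    5
Edit distance = dp[6][3] = 5

5


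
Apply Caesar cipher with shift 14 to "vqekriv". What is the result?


Caesar cipher: shift "vqekriv" by 14
  'v' (pos 21) + 14 = pos 9 = 'j'
  'q' (pos 16) + 14 = pos 4 = 'e'
  'e' (pos 4) + 14 = pos 18 = 's'
  'k' (pos 10) + 14 = pos 24 = 'y'
  'r' (pos 17) + 14 = pos 5 = 'f'
  'i' (pos 8) + 14 = pos 22 = 'w'
  'v' (pos 21) + 14 = pos 9 = 'j'
Result: jesyfwj

jesyfwj


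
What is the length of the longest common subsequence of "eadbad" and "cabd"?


LCS of "eadbad" and "cabd"
DP table:
           c    a    b    d
      0    0    0    0    0
  e   0    0    0    0    0
  a   0    0    1    1    1
  d   0    0    1    1    2
  b   0    0    1    2    2
  a   0    0    1    2    2
  d   0    0    1    2    3
LCS length = dp[6][4] = 3

3


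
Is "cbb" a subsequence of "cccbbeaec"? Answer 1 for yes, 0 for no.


Check if "cbb" is a subsequence of "cccbbeaec"
Greedy scan:
  Position 0 ('c'): matches sub[0] = 'c'
  Position 1 ('c'): no match needed
  Position 2 ('c'): no match needed
  Position 3 ('b'): matches sub[1] = 'b'
  Position 4 ('b'): matches sub[2] = 'b'
  Position 5 ('e'): no match needed
  Position 6 ('a'): no match needed
  Position 7 ('e'): no match needed
  Position 8 ('c'): no match needed
All 3 characters matched => is a subsequence

1


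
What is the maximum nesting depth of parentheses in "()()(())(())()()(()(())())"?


Input: "()()(())(())()()(()(())())"
Tracking depth:
  Position 0 '(': depth becomes 1
  Position 1 ')': depth becomes 0
  Position 2 '(': depth becomes 1
  Position 3 ')': depth becomes 0
  Position 4 '(': depth becomes 1
  Position 5 '(': depth becomes 2
  Position 6 ')': depth becomes 1
  Position 7 ')': depth becomes 0
  Position 8 '(': depth becomes 1
  Position 9 '(': depth becomes 2
  Position 10 ')': depth becomes 1
  Position 11 ')': depth becomes 0
  Position 12 '(': depth becomes 1
  Position 13 ')': depth becomes 0
  Position 14 '(': depth becomes 1
  Position 15 ')': depth becomes 0
  Position 16 '(': depth becomes 1
  Position 17 '(': depth becomes 2
  Position 18 ')': depth becomes 1
  Position 19 '(': depth becomes 2
  Position 20 '(': depth becomes 3
  Position 21 ')': depth becomes 2
  Position 22 ')': depth becomes 1
  Position 23 '(': depth becomes 2
  Position 24 ')': depth becomes 1
  Position 25 ')': depth becomes 0
Maximum depth reached: 3

3


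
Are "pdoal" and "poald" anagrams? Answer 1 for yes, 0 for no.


Strings: "pdoal", "poald"
Sorted first:  adlop
Sorted second: adlop
Sorted forms match => anagrams

1


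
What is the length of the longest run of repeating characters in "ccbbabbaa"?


Input: "ccbbabbaa"
Scanning for longest run:
  Position 1 ('c'): continues run of 'c', length=2
  Position 2 ('b'): new char, reset run to 1
  Position 3 ('b'): continues run of 'b', length=2
  Position 4 ('a'): new char, reset run to 1
  Position 5 ('b'): new char, reset run to 1
  Position 6 ('b'): continues run of 'b', length=2
  Position 7 ('a'): new char, reset run to 1
  Position 8 ('a'): continues run of 'a', length=2
Longest run: 'c' with length 2

2


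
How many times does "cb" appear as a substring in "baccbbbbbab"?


Searching for "cb" in "baccbbbbbab"
Scanning each position:
  Position 0: "ba" => no
  Position 1: "ac" => no
  Position 2: "cc" => no
  Position 3: "cb" => MATCH
  Position 4: "bb" => no
  Position 5: "bb" => no
  Position 6: "bb" => no
  Position 7: "bb" => no
  Position 8: "ba" => no
  Position 9: "ab" => no
Total occurrences: 1

1


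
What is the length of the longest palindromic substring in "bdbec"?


Input: "bdbec"
Checking substrings for palindromes:
  [0:3] "bdb" (len 3) => palindrome
Longest palindromic substring: "bdb" with length 3

3


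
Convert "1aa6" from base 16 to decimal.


Input: "1aa6" in base 16
Positional expansion:
  Digit '1' (value 1) x 16^3 = 4096
  Digit 'a' (value 10) x 16^2 = 2560
  Digit 'a' (value 10) x 16^1 = 160
  Digit '6' (value 6) x 16^0 = 6
Sum = 6822

6822


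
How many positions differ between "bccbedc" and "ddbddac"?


Comparing "bccbedc" and "ddbddac" position by position:
  Position 0: 'b' vs 'd' => DIFFER
  Position 1: 'c' vs 'd' => DIFFER
  Position 2: 'c' vs 'b' => DIFFER
  Position 3: 'b' vs 'd' => DIFFER
  Position 4: 'e' vs 'd' => DIFFER
  Position 5: 'd' vs 'a' => DIFFER
  Position 6: 'c' vs 'c' => same
Positions that differ: 6

6


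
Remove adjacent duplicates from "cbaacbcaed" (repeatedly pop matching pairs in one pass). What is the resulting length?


Input: cbaacbcaed
Stack-based adjacent duplicate removal:
  Read 'c': push. Stack: c
  Read 'b': push. Stack: cb
  Read 'a': push. Stack: cba
  Read 'a': matches stack top 'a' => pop. Stack: cb
  Read 'c': push. Stack: cbc
  Read 'b': push. Stack: cbcb
  Read 'c': push. Stack: cbcbc
  Read 'a': push. Stack: cbcbca
  Read 'e': push. Stack: cbcbcae
  Read 'd': push. Stack: cbcbcaed
Final stack: "cbcbcaed" (length 8)

8


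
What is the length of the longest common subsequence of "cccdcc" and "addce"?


LCS of "cccdcc" and "addce"
DP table:
           a    d    d    c    e
      0    0    0    0    0    0
  c   0    0    0    0    1    1
  c   0    0    0    0    1    1
  c   0    0    0    0    1    1
  d   0    0    1    1    1    1
  c   0    0    1    1    2    2
  c   0    0    1    1    2    2
LCS length = dp[6][5] = 2

2


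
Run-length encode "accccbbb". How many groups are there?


Input: accccbbb
Scanning for consecutive runs:
  Group 1: 'a' x 1 (positions 0-0)
  Group 2: 'c' x 4 (positions 1-4)
  Group 3: 'b' x 3 (positions 5-7)
Total groups: 3

3


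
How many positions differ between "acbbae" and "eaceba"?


Comparing "acbbae" and "eaceba" position by position:
  Position 0: 'a' vs 'e' => DIFFER
  Position 1: 'c' vs 'a' => DIFFER
  Position 2: 'b' vs 'c' => DIFFER
  Position 3: 'b' vs 'e' => DIFFER
  Position 4: 'a' vs 'b' => DIFFER
  Position 5: 'e' vs 'a' => DIFFER
Positions that differ: 6

6


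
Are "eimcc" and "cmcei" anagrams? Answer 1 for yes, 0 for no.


Strings: "eimcc", "cmcei"
Sorted first:  cceim
Sorted second: cceim
Sorted forms match => anagrams

1


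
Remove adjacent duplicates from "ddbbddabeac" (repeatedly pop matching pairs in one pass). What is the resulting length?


Input: ddbbddabeac
Stack-based adjacent duplicate removal:
  Read 'd': push. Stack: d
  Read 'd': matches stack top 'd' => pop. Stack: (empty)
  Read 'b': push. Stack: b
  Read 'b': matches stack top 'b' => pop. Stack: (empty)
  Read 'd': push. Stack: d
  Read 'd': matches stack top 'd' => pop. Stack: (empty)
  Read 'a': push. Stack: a
  Read 'b': push. Stack: ab
  Read 'e': push. Stack: abe
  Read 'a': push. Stack: abea
  Read 'c': push. Stack: abeac
Final stack: "abeac" (length 5)

5


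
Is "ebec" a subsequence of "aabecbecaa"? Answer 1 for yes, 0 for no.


Check if "ebec" is a subsequence of "aabecbecaa"
Greedy scan:
  Position 0 ('a'): no match needed
  Position 1 ('a'): no match needed
  Position 2 ('b'): no match needed
  Position 3 ('e'): matches sub[0] = 'e'
  Position 4 ('c'): no match needed
  Position 5 ('b'): matches sub[1] = 'b'
  Position 6 ('e'): matches sub[2] = 'e'
  Position 7 ('c'): matches sub[3] = 'c'
  Position 8 ('a'): no match needed
  Position 9 ('a'): no match needed
All 4 characters matched => is a subsequence

1
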